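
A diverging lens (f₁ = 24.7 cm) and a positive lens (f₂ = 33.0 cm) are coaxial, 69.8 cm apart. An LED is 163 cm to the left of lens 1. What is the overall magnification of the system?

f₁ = −24.7 cm (diverging).
Lens 1: 1/d_i1 = 1/(-24.7) − 1/(163) = -0.04662, so d_i1 = -21.45 cm; m₁ = −d_i1/d_o1 = +0.1316.
d_o2 = 69.8 − (-21.45) = 91.25 cm.
Lens 2: 1/d_i2 = 1/(33.0) − 1/(91.25) = 0.01934, so d_i2 = 51.70 cm; m₂ = −d_i2/d_o2 = -0.5665.
m = m₁·m₂ = (+0.1316)(-0.5665) = -0.0746.

m = -0.0746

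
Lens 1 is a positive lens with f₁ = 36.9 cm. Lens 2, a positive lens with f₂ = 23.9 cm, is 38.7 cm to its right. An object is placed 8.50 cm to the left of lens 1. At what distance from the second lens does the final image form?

Lens 1: 1/d_i1 = 1/f₁ − 1/d_o1 = 1/(36.9) − 1/(8.50) = -0.09055, so d_i1 = -11.04 cm.
The intermediate image is 11.04 cm to the left of lens 1 (virtual), which is 38.7 − (-11.04) = 49.74 cm to the left of lens 2, so d_o2 = +49.74 cm.
Lens 2: 1/d_i2 = 1/f₂ − 1/d_o2 = 1/(23.9) − 1/(49.74) = 0.02174, so d_i2 = 46.0 cm.
The final image is real, 46.0 cm to the right of lens 2 (overall magnification ≈ -1.2).

46.0 cm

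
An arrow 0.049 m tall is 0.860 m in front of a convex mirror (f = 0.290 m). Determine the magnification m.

For a convex mirror, f = -0.290 m.
1/d_i = 1/f − 1/d_o = 1/(-0.2900) − 1/(0.860) = -4.611, so d_i = -0.2169 m.
m = −d_i/d_o = −(-0.2169)/(0.860) = +0.252.
The image is virtual, upright and reduced, behind the mirror.

m = +0.252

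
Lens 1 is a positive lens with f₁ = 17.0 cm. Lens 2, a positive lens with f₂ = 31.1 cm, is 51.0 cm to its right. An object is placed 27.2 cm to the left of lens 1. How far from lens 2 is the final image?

Lens 1: 1/d_i1 = 1/f₁ − 1/d_o1 = 1/(17.0) − 1/(27.2) = 0.02206, so d_i1 = 45.33 cm.
The intermediate image is 45.33 cm to the right of lens 1, which is 51.0 − (45.33) = 5.670 cm to the left of lens 2, so d_o2 = +5.670 cm.
Lens 2: 1/d_i2 = 1/f₂ − 1/d_o2 = 1/(31.1) − 1/(5.670) = -0.1442, so d_i2 = -6.93 cm.
The final image is virtual, 6.93 cm to the left of lens 2 (overall magnification ≈ -2.0).

6.93 cm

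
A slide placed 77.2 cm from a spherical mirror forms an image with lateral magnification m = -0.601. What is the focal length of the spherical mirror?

m = −d_i/d_o ⇒ d_i = −m·d_o = −(-0.601)·(77.2) = 46.40 cm.
1/f = 1/d_o + 1/d_i = 1/(77.2) + 1/(46.40) = 0.03451, so f = 29.0 cm.
Since f is positive, the spherical mirror is concave.

f = 29.0 cm (concave)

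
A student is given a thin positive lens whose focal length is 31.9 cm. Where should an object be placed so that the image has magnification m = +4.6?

m = −d_i/d_o ⇒ d_i = −m·d_o.
1/f = 1/d_o + 1/d_i = 1/d_o − 1/(m·d_o) = (1 − 1/m)/d_o, so d_o = f(1 − 1/m) = (31.90)(1 − 1/(+4.6)) = 25.0 cm.

25.0 cm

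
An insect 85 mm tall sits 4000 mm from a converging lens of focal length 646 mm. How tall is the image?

1/d_i = 1/f − 1/d_o = 1/(646.0) − 1/(4000) = 0.001298, so d_i = 770.4 mm.
m = −d_i/d_o = -0.1926.
|h_i| = |m|·h_o = 0.1926 × 85 = 16.4 mm. The image is real, inverted and reduced, on the far side of the lens.

16.4 mm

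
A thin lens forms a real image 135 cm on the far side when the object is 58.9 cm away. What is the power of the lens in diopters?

P = +2.44 D

d_i = +135 cm.
1/f = 1/d_o + 1/d_i = 1/(58.9) + 1/(135) = 0.02439 cm⁻¹.
f = 41.01 cm = 0.4101 m, so P = 1/f = +2.44 D.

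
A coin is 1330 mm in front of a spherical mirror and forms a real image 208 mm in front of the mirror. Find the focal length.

Real image ⇒ d_i = +208 mm.
1/f = 1/d_o + 1/d_i = 1/(1330) + 1/(208) = 0.005560, so f = 180 mm.
Since f is positive, the spherical mirror is concave.

f = 180 mm (concave)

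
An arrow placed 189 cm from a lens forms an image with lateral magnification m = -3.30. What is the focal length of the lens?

m = −d_i/d_o ⇒ d_i = −m·d_o = −(-3.30)·(189) = 623.7 cm.
1/f = 1/d_o + 1/d_i = 1/(189) + 1/(623.7) = 0.006894, so f = 145 cm.
Since f is positive, the lens is converging.

f = 145 cm (converging)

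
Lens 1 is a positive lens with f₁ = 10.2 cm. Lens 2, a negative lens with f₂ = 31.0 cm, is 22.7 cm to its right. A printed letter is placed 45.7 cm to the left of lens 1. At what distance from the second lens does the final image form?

Lens 1: 1/d_i1 = 1/f₁ − 1/d_o1 = 1/(10.2) − 1/(45.7) = 0.07616, so d_i1 = 13.13 cm.
The intermediate image is 13.13 cm to the right of lens 1, which is 22.7 − (13.13) = 9.570 cm to the left of lens 2, so d_o2 = +9.570 cm.
Lens 2 is diverging, so f₂ = −31.0 cm.
Lens 2: 1/d_i2 = 1/f₂ − 1/d_o2 = 1/(-31.0) − 1/(9.570) = -0.1368, so d_i2 = -7.31 cm.
The final image is virtual, 7.31 cm to the left of lens 2 (overall magnification ≈ -0.22).

7.31 cm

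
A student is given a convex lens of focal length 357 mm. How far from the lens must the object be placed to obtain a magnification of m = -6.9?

409 mm

m = −d_i/d_o ⇒ d_i = −m·d_o.
1/f = 1/d_o + 1/d_i = 1/d_o − 1/(m·d_o) = (1 − 1/m)/d_o, so d_o = f(1 − 1/m) = (357.0)(1 − 1/(-6.9)) = 409 mm.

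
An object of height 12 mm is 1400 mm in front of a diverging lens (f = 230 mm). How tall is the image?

For a diverging lens, f = -230 mm.
1/d_i = 1/f − 1/d_o = 1/(-230.0) − 1/(1400) = -0.005062, so d_i = -197.5 mm.
m = −d_i/d_o = +0.1411.
|h_i| = |m|·h_o = 0.1411 × 12 = 1.69 mm. The image is virtual, upright and reduced, on the same side as the object.

1.69 mm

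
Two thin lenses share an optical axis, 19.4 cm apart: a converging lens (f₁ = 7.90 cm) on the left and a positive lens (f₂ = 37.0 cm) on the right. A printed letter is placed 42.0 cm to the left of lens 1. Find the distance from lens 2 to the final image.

13.1 cm

Lens 1: 1/d_i1 = 1/f₁ − 1/d_o1 = 1/(7.90) − 1/(42.0) = 0.1028, so d_i1 = 9.730 cm.
The intermediate image is 9.730 cm to the right of lens 1, which is 19.4 − (9.730) = 9.670 cm to the left of lens 2, so d_o2 = +9.670 cm.
Lens 2: 1/d_i2 = 1/f₂ − 1/d_o2 = 1/(37.0) − 1/(9.670) = -0.07639, so d_i2 = -13.1 cm.
The final image is virtual, 13.1 cm to the left of lens 2 (overall magnification ≈ -0.31).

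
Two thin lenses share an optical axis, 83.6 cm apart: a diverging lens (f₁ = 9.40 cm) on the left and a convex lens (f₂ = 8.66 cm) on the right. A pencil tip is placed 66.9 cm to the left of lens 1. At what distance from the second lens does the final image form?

Lens 1 is diverging, so f₁ = −9.40 cm.
Lens 1: 1/d_i1 = 1/f₁ − 1/d_o1 = 1/(-9.40) − 1/(66.9) = -0.1213, so d_i1 = -8.242 cm.
The intermediate image is 8.242 cm to the left of lens 1 (virtual), which is 83.6 − (-8.242) = 91.84 cm to the left of lens 2, so d_o2 = +91.84 cm.
Lens 2: 1/d_i2 = 1/f₂ − 1/d_o2 = 1/(8.66) − 1/(91.84) = 0.1046, so d_i2 = 9.56 cm.
The final image is real, 9.56 cm to the right of lens 2 (overall magnification ≈ -0.013).

9.56 cm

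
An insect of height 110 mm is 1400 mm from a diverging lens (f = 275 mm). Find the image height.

18.1 mm

For a diverging lens, f = -275 mm.
1/d_i = 1/f − 1/d_o = 1/(-275.0) − 1/(1400) = -0.004351, so d_i = -229.9 mm.
m = −d_i/d_o = +0.1642.
|h_i| = |m|·h_o = 0.1642 × 110 = 18.1 mm. The image is virtual, upright and reduced, on the same side as the object.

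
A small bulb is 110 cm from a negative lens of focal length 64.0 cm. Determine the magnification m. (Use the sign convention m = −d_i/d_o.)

For a negative lens, f = -64.0 cm.
1/d_i = 1/f − 1/d_o = 1/(-64.00) − 1/(110) = -0.02472, so d_i = -40.46 cm.
m = −d_i/d_o = −(-40.46)/(110) = +0.368.
The image is virtual, upright and reduced, on the same side as the object.

m = +0.368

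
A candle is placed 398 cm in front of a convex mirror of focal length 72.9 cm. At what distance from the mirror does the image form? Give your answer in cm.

61.6 cm

For a convex mirror, f = -72.9 cm.
Mirror equation: 1/d_i = 1/f − 1/d_o = 1/(-72.90) − 1/(398) = -0.01372 − 0.002513 = -0.01623, so d_i = -61.6 cm.
The image is virtual, upright and reduced, behind the mirror.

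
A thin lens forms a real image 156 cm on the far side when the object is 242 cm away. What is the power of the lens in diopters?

P = +1.05 D

d_i = +156 cm.
1/f = 1/d_o + 1/d_i = 1/(242) + 1/(156) = 0.01054 cm⁻¹.
f = 94.85 cm = 0.9485 m, so P = 1/f = +1.05 D.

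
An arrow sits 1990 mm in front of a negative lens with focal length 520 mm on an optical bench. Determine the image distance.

412 mm

For a negative lens, f = -520 mm.
Lens equation: 1/v = 1/f − 1/u = 1/(-520.0) − 1/(1990) = -0.001923 − 0.0005025 = -0.002426, so v = -412 mm.
The image is virtual, upright and reduced, on the same side as the object.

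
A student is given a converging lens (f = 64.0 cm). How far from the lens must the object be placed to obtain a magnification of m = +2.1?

33.5 cm

m = −d_i/d_o ⇒ d_i = −m·d_o.
1/f = 1/d_o + 1/d_i = 1/d_o − 1/(m·d_o) = (1 − 1/m)/d_o, so d_o = f(1 − 1/m) = (64.00)(1 − 1/(+2.1)) = 33.5 cm.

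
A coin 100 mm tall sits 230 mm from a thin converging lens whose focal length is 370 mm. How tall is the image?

1/d_i = 1/f − 1/d_o = 1/(370.0) − 1/(230) = -0.001645, so d_i = -607.9 mm.
m = −d_i/d_o = +2.643.
|h_i| = |m|·h_o = 2.643 × 100 = 264 mm. The image is virtual, upright and enlarged, on the same side as the object.

264 mm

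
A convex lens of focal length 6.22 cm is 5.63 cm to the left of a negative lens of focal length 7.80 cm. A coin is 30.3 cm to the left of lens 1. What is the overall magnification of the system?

Lens 1: 1/d_i1 = 1/(6.22) − 1/(30.3) = 0.1278, so d_i1 = 7.827 cm; m₁ = −d_i1/d_o1 = -0.2583.
d_o2 = 5.63 − (7.827) = -2.197 cm (virtual object).
f₂ = −7.80 cm (diverging).
Lens 2: 1/d_i2 = 1/(-7.80) − 1/(-2.197) = 0.3270, so d_i2 = 3.058 cm; m₂ = −d_i2/d_o2 = +1.392.
m = m₁·m₂ = (-0.2583)(+1.392) = -0.360.

m = -0.360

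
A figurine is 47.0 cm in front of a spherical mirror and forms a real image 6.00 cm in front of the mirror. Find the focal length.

f = 5.32 cm (concave)

Real image ⇒ d_i = +6.00 cm.
1/f = 1/d_o + 1/d_i = 1/(47.0) + 1/(6.00) = 0.1879, so f = 5.32 cm.
Since f is positive, the spherical mirror is concave.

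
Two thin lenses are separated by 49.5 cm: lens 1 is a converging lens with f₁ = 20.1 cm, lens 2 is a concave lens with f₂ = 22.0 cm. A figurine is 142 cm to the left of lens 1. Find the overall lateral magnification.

m = -0.0754

Lens 1: 1/d_i1 = 1/(20.1) − 1/(142) = 0.04271, so d_i1 = 23.41 cm; m₁ = −d_i1/d_o1 = -0.1649.
d_o2 = 49.5 − (23.41) = 26.09 cm.
f₂ = −22.0 cm (diverging).
Lens 2: 1/d_i2 = 1/(-22.0) − 1/(26.09) = -0.08378, so d_i2 = -11.94 cm; m₂ = −d_i2/d_o2 = +0.4575.
m = m₁·m₂ = (-0.1649)(+0.4575) = -0.0754.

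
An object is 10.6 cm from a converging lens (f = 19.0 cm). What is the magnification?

1/d_i = 1/f − 1/d_o = 1/(19.00) − 1/(10.6) = -0.04171, so d_i = -23.98 cm.
m = −d_i/d_o = −(-23.98)/(10.6) = +2.26.
The image is virtual, upright and enlarged, on the same side as the object.

m = +2.26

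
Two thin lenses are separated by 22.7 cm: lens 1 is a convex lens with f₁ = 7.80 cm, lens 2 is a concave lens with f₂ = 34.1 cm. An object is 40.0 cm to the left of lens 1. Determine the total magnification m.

Lens 1: 1/d_i1 = 1/(7.80) − 1/(40.0) = 0.1032, so d_i1 = 9.689 cm; m₁ = −d_i1/d_o1 = -0.2422.
d_o2 = 22.7 − (9.689) = 13.01 cm.
f₂ = −34.1 cm (diverging).
Lens 2: 1/d_i2 = 1/(-34.1) − 1/(13.01) = -0.1062, so d_i2 = -9.417 cm; m₂ = −d_i2/d_o2 = +0.7238.
m = m₁·m₂ = (-0.2422)(+0.7238) = -0.175.

m = -0.175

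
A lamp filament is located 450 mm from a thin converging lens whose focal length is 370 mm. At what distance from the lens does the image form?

Lens equation: 1/d_i = 1/f − 1/d_o = 1/(370.0) − 1/(450) = 0.002703 − 0.002222 = 0.0004805, so d_i = 2080 mm.
The image is real, inverted and enlarged, on the far side of the lens.

2080 mm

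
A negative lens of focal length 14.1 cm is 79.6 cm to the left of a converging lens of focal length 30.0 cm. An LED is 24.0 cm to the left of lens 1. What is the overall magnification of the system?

f₁ = −14.1 cm (diverging).
Lens 1: 1/d_i1 = 1/(-14.1) − 1/(24.0) = -0.1126, so d_i1 = -8.882 cm; m₁ = −d_i1/d_o1 = +0.3701.
d_o2 = 79.6 − (-8.882) = 88.48 cm.
Lens 2: 1/d_i2 = 1/(30.0) − 1/(88.48) = 0.02203, so d_i2 = 45.39 cm; m₂ = −d_i2/d_o2 = -0.5130.
m = m₁·m₂ = (+0.3701)(-0.5130) = -0.190.

m = -0.190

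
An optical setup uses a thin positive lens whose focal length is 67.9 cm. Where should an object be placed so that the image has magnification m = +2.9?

44.5 cm

m = −d_i/d_o ⇒ d_i = −m·d_o.
1/f = 1/d_o + 1/d_i = 1/d_o − 1/(m·d_o) = (1 − 1/m)/d_o, so d_o = f(1 − 1/m) = (67.90)(1 − 1/(+2.9)) = 44.5 cm.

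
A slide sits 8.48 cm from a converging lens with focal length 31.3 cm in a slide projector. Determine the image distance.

11.6 cm

Thin-lens equation: 1/q = 1/f − 1/p = 1/(31.30) − 1/(8.48) = 0.03195 − 0.1179 = -0.08598, so q = -11.6 cm.
The image is virtual, upright and enlarged, on the same side as the object.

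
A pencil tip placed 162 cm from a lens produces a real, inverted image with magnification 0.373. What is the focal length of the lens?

m = −d_i/d_o ⇒ d_i = −m·d_o = −(-0.373)·(162) = 60.43 cm.
1/f = 1/d_o + 1/d_i = 1/(162) + 1/(60.43) = 0.02272, so f = 44.0 cm.
Since f is positive, the lens is converging.

f = 44.0 cm (converging)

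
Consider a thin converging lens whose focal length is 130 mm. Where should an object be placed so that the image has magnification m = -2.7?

m = −d_i/d_o ⇒ d_i = −m·d_o.
1/f = 1/d_o + 1/d_i = 1/d_o − 1/(m·d_o) = (1 − 1/m)/d_o, so d_o = f(1 − 1/m) = (130.0)(1 − 1/(-2.7)) = 178 mm.

178 mm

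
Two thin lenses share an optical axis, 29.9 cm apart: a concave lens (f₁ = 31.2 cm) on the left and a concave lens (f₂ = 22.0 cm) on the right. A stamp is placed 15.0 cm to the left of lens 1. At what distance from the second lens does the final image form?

14.2 cm

Lens 1 is diverging, so f₁ = −31.2 cm.
Lens 1: 1/d_i1 = 1/f₁ − 1/d_o1 = 1/(-31.2) − 1/(15.0) = -0.09872, so d_i1 = -10.13 cm.
The intermediate image is 10.13 cm to the left of lens 1 (virtual), which is 29.9 − (-10.13) = 40.03 cm to the left of lens 2, so d_o2 = +40.03 cm.
Lens 2 is diverging, so f₂ = −22.0 cm.
Lens 2: 1/d_i2 = 1/f₂ − 1/d_o2 = 1/(-22.0) − 1/(40.03) = -0.07044, so d_i2 = -14.2 cm.
The final image is virtual, 14.2 cm to the left of lens 2 (overall magnification ≈ 0.24).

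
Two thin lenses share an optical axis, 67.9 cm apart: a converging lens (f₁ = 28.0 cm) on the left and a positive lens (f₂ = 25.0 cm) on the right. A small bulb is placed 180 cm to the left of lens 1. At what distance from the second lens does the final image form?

89.2 cm

Lens 1: 1/d_i1 = 1/f₁ − 1/d_o1 = 1/(28.0) − 1/(180) = 0.03016, so d_i1 = 33.16 cm.
The intermediate image is 33.16 cm to the right of lens 1, which is 67.9 − (33.16) = 34.74 cm to the left of lens 2, so d_o2 = +34.74 cm.
Lens 2: 1/d_i2 = 1/f₂ − 1/d_o2 = 1/(25.0) − 1/(34.74) = 0.01121, so d_i2 = 89.2 cm.
The final image is real, 89.2 cm to the right of lens 2 (overall magnification ≈ 0.47).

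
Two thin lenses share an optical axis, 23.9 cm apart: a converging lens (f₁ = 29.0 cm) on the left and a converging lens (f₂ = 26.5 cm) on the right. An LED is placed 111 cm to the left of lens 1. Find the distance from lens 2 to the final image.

Lens 1: 1/d_i1 = 1/f₁ − 1/d_o1 = 1/(29.0) − 1/(111) = 0.02547, so d_i1 = 39.26 cm.
The intermediate image is 39.26 cm to the right of lens 1, which lies 15.36 cm to the right of lens 2 — a virtual object — so d_o2 = −15.36 cm.
Lens 2: 1/d_i2 = 1/f₂ − 1/d_o2 = 1/(26.5) − 1/(-15.36) = 0.1028, so d_i2 = 9.72 cm.
The final image is real, 9.72 cm to the right of lens 2 (overall magnification ≈ -0.22).

9.72 cm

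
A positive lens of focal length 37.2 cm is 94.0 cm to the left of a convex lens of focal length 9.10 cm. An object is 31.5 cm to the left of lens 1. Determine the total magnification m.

Lens 1: 1/d_i1 = 1/(37.2) − 1/(31.5) = -0.004864, so d_i1 = -205.6 cm; m₁ = −d_i1/d_o1 = +6.527.
d_o2 = 94.0 − (-205.6) = 299.6 cm.
Lens 2: 1/d_i2 = 1/(9.10) − 1/(299.6) = 0.1066, so d_i2 = 9.385 cm; m₂ = −d_i2/d_o2 = -0.03133.
m = m₁·m₂ = (+6.527)(-0.03133) = -0.204.

m = -0.204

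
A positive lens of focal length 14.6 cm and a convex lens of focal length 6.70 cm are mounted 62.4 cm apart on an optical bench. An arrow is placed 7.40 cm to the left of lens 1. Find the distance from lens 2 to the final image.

Lens 1: 1/d_i1 = 1/f₁ − 1/d_o1 = 1/(14.6) − 1/(7.40) = -0.06664, so d_i1 = -15.01 cm.
The intermediate image is 15.01 cm to the left of lens 1 (virtual), which is 62.4 − (-15.01) = 77.41 cm to the left of lens 2, so d_o2 = +77.41 cm.
Lens 2: 1/d_i2 = 1/f₂ − 1/d_o2 = 1/(6.70) − 1/(77.41) = 0.1363, so d_i2 = 7.33 cm.
The final image is real, 7.33 cm to the right of lens 2 (overall magnification ≈ -0.19).

7.33 cm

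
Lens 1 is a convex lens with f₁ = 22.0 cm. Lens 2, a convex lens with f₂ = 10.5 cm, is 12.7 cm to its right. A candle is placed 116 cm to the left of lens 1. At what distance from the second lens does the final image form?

6.08 cm

Lens 1: 1/d_i1 = 1/f₁ − 1/d_o1 = 1/(22.0) − 1/(116) = 0.03683, so d_i1 = 27.15 cm.
The intermediate image is 27.15 cm to the right of lens 1, which lies 14.45 cm to the right of lens 2 — a virtual object — so d_o2 = −14.45 cm.
Lens 2: 1/d_i2 = 1/f₂ − 1/d_o2 = 1/(10.5) − 1/(-14.45) = 0.1644, so d_i2 = 6.08 cm.
The final image is real, 6.08 cm to the right of lens 2 (overall magnification ≈ -0.098).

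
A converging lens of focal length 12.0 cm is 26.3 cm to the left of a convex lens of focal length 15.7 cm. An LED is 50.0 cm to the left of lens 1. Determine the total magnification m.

Lens 1: 1/d_i1 = 1/(12.0) − 1/(50.0) = 0.06333, so d_i1 = 15.79 cm; m₁ = −d_i1/d_o1 = -0.3158.
d_o2 = 26.3 − (15.79) = 10.51 cm.
Lens 2: 1/d_i2 = 1/(15.7) − 1/(10.51) = -0.03145, so d_i2 = -31.79 cm; m₂ = −d_i2/d_o2 = +3.025.
m = m₁·m₂ = (-0.3158)(+3.025) = -0.955.

m = -0.955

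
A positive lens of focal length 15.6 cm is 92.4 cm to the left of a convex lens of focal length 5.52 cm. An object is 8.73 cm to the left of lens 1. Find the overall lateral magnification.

m = -0.117

Lens 1: 1/d_i1 = 1/(15.6) − 1/(8.73) = -0.05044, so d_i1 = -19.82 cm; m₁ = −d_i1/d_o1 = +2.270.
d_o2 = 92.4 − (-19.82) = 112.2 cm.
Lens 2: 1/d_i2 = 1/(5.52) − 1/(112.2) = 0.1722, so d_i2 = 5.806 cm; m₂ = −d_i2/d_o2 = -0.05174.
m = m₁·m₂ = (+2.270)(-0.05174) = -0.117.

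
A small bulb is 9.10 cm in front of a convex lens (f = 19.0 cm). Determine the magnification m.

1/d_i = 1/f − 1/d_o = 1/(19.00) − 1/(9.10) = -0.05726, so d_i = -17.46 cm.
m = −d_i/d_o = −(-17.46)/(9.10) = +1.92.
The image is virtual, upright and enlarged, on the same side as the object.

m = +1.92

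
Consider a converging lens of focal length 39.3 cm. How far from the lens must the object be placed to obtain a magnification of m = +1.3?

9.07 cm

m = −d_i/d_o ⇒ d_i = −m·d_o.
1/f = 1/d_o + 1/d_i = 1/d_o − 1/(m·d_o) = (1 − 1/m)/d_o, so d_o = f(1 − 1/m) = (39.30)(1 − 1/(+1.3)) = 9.07 cm.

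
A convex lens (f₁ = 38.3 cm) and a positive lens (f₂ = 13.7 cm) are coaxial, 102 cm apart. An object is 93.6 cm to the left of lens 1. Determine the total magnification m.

m = +0.404

Lens 1: 1/d_i1 = 1/(38.3) − 1/(93.6) = 0.01543, so d_i1 = 64.83 cm; m₁ = −d_i1/d_o1 = -0.6926.
d_o2 = 102 − (64.83) = 37.17 cm.
Lens 2: 1/d_i2 = 1/(13.7) − 1/(37.17) = 0.04609, so d_i2 = 21.70 cm; m₂ = −d_i2/d_o2 = -0.5837.
m = m₁·m₂ = (-0.6926)(-0.5837) = +0.404.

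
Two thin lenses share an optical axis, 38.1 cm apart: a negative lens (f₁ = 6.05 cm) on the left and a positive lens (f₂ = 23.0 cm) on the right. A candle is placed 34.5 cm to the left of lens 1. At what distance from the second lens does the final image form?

49.1 cm

Lens 1 is diverging, so f₁ = −6.05 cm.
Lens 1: 1/d_i1 = 1/f₁ − 1/d_o1 = 1/(-6.05) − 1/(34.5) = -0.1943, so d_i1 = -5.147 cm.
The intermediate image is 5.147 cm to the left of lens 1 (virtual), which is 38.1 − (-5.147) = 43.25 cm to the left of lens 2, so d_o2 = +43.25 cm.
Lens 2: 1/d_i2 = 1/f₂ − 1/d_o2 = 1/(23.0) − 1/(43.25) = 0.02036, so d_i2 = 49.1 cm.
The final image is real, 49.1 cm to the right of lens 2 (overall magnification ≈ -0.17).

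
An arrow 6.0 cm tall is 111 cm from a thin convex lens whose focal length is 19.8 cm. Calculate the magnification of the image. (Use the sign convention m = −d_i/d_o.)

1/d_i = 1/f − 1/d_o = 1/(19.80) − 1/(111) = 0.04150, so d_i = 24.10 cm.
m = −d_i/d_o = −(24.10)/(111) = -0.217.
The image is real, inverted and reduced, on the far side of the lens.

m = -0.217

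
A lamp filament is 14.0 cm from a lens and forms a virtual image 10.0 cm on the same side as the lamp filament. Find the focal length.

f = -35.0 cm (diverging)

Virtual image ⇒ d_i = −10.0 cm.
1/f = 1/d_o + 1/d_i = 1/(14.0) + 1/(-10.0) = -0.02857, so f = -35.0 cm.
Since f is negative, the lens is diverging.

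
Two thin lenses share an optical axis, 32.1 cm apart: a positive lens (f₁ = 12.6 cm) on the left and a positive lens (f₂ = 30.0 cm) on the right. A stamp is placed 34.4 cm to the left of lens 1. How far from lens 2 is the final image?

20.6 cm

Lens 1: 1/d_i1 = 1/f₁ − 1/d_o1 = 1/(12.6) − 1/(34.4) = 0.05030, so d_i1 = 19.88 cm.
The intermediate image is 19.88 cm to the right of lens 1, which is 32.1 − (19.88) = 12.22 cm to the left of lens 2, so d_o2 = +12.22 cm.
Lens 2: 1/d_i2 = 1/f₂ − 1/d_o2 = 1/(30.0) − 1/(12.22) = -0.04850, so d_i2 = -20.6 cm.
The final image is virtual, 20.6 cm to the left of lens 2 (overall magnification ≈ -0.98).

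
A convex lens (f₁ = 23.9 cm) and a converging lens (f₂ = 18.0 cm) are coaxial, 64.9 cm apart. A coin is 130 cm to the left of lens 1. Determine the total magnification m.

Lens 1: 1/d_i1 = 1/(23.9) − 1/(130) = 0.03415, so d_i1 = 29.28 cm; m₁ = −d_i1/d_o1 = -0.2252.
d_o2 = 64.9 − (29.28) = 35.62 cm.
Lens 2: 1/d_i2 = 1/(18.0) − 1/(35.62) = 0.02748, so d_i2 = 36.39 cm; m₂ = −d_i2/d_o2 = -1.022.
m = m₁·m₂ = (-0.2252)(-1.022) = +0.230.

m = +0.230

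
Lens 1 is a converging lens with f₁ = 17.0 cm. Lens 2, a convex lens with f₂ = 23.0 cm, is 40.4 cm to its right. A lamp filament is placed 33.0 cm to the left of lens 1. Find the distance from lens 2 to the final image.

Lens 1: 1/d_i1 = 1/f₁ − 1/d_o1 = 1/(17.0) − 1/(33.0) = 0.02852, so d_i1 = 35.06 cm.
The intermediate image is 35.06 cm to the right of lens 1, which is 40.4 − (35.06) = 5.340 cm to the left of lens 2, so d_o2 = +5.340 cm.
Lens 2: 1/d_i2 = 1/f₂ − 1/d_o2 = 1/(23.0) − 1/(5.340) = -0.1438, so d_i2 = -6.95 cm.
The final image is virtual, 6.95 cm to the left of lens 2 (overall magnification ≈ -1.4).

6.95 cm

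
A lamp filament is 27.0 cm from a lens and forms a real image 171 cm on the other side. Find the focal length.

Real image ⇒ d_i = +171 cm.
1/f = 1/d_o + 1/d_i = 1/(27.0) + 1/(171) = 0.04288, so f = 23.3 cm.
Since f is positive, the lens is converging.

f = 23.3 cm (converging)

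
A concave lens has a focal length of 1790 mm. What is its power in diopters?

For a concave lens, f = −1790 mm.
f = -179 cm = -1.79 m.
P = 1/f = 1/(-1.79 m) = -0.559 D.

P = -0.559 D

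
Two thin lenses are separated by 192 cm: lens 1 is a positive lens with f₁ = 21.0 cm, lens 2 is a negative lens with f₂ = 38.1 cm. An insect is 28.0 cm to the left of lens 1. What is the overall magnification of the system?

m = -0.782

Lens 1: 1/d_i1 = 1/(21.0) − 1/(28.0) = 0.01190, so d_i1 = 84.00 cm; m₁ = −d_i1/d_o1 = -3.000.
d_o2 = 192 − (84.00) = 108.0 cm.
f₂ = −38.1 cm (diverging).
Lens 2: 1/d_i2 = 1/(-38.1) − 1/(108.0) = -0.03551, so d_i2 = -28.16 cm; m₂ = −d_i2/d_o2 = +0.2608.
m = m₁·m₂ = (-3.000)(+0.2608) = -0.782.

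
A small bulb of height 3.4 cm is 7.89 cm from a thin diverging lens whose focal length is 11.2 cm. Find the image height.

1.99 cm

For a diverging lens, f = -11.2 cm.
1/d_i = 1/f − 1/d_o = 1/(-11.20) − 1/(7.89) = -0.2160, so d_i = -4.629 cm.
m = −d_i/d_o = +0.5867.
|h_i| = |m|·h_o = 0.5867 × 3.4 = 1.99 cm. The image is virtual, upright and reduced, on the same side as the object.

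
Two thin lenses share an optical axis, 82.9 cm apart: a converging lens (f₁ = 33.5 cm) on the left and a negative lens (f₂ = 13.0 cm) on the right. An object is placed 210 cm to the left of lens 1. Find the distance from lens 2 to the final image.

Lens 1: 1/d_i1 = 1/f₁ − 1/d_o1 = 1/(33.5) − 1/(210) = 0.02509, so d_i1 = 39.86 cm.
The intermediate image is 39.86 cm to the right of lens 1, which is 82.9 − (39.86) = 43.04 cm to the left of lens 2, so d_o2 = +43.04 cm.
Lens 2 is diverging, so f₂ = −13.0 cm.
Lens 2: 1/d_i2 = 1/f₂ − 1/d_o2 = 1/(-13.0) − 1/(43.04) = -0.1002, so d_i2 = -9.98 cm.
The final image is virtual, 9.98 cm to the left of lens 2 (overall magnification ≈ -0.044).

9.98 cm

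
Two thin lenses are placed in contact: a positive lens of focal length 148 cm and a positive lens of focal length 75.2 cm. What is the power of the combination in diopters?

P = +2.01 D

P₁ = 1/f₁ = 1/(1.48 m) = +0.6757 D; P₂ = 1/f₂ = 1/(0.752 m) = +1.330 D.
For thin lenses in contact, P = P₁ + P₂ = (+0.6757) + (+1.330) = +2.01 D.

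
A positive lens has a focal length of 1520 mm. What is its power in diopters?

f = 152 cm = 1.52 m.
P = 1/f = 1/(1.52 m) = +0.658 D.

P = +0.658 D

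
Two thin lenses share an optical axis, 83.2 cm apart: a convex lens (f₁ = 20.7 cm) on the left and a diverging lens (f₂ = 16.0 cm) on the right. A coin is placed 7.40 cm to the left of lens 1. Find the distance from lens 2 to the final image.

13.7 cm

Lens 1: 1/d_i1 = 1/f₁ − 1/d_o1 = 1/(20.7) − 1/(7.40) = -0.08683, so d_i1 = -11.52 cm.
The intermediate image is 11.52 cm to the left of lens 1 (virtual), which is 83.2 − (-11.52) = 94.72 cm to the left of lens 2, so d_o2 = +94.72 cm.
Lens 2 is diverging, so f₂ = −16.0 cm.
Lens 2: 1/d_i2 = 1/f₂ − 1/d_o2 = 1/(-16.0) − 1/(94.72) = -0.07306, so d_i2 = -13.7 cm.
The final image is virtual, 13.7 cm to the left of lens 2 (overall magnification ≈ 0.22).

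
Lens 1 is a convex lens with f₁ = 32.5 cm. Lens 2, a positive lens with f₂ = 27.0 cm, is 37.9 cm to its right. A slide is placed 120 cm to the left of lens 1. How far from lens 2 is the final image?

5.35 cm

Lens 1: 1/d_i1 = 1/f₁ − 1/d_o1 = 1/(32.5) − 1/(120) = 0.02244, so d_i1 = 44.57 cm.
The intermediate image is 44.57 cm to the right of lens 1, which lies 6.670 cm to the right of lens 2 — a virtual object — so d_o2 = −6.670 cm.
Lens 2: 1/d_i2 = 1/f₂ − 1/d_o2 = 1/(27.0) − 1/(-6.670) = 0.1870, so d_i2 = 5.35 cm.
The final image is real, 5.35 cm to the right of lens 2 (overall magnification ≈ -0.30).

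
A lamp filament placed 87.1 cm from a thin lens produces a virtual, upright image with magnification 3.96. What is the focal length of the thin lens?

f = 117 cm (converging)

m = −d_i/d_o ⇒ d_i = −m·d_o = −(+3.96)·(87.1) = -344.9 cm.
1/f = 1/d_o + 1/d_i = 1/(87.1) + 1/(-344.9) = 0.008582, so f = 117 cm.
Since f is positive, the thin lens is converging.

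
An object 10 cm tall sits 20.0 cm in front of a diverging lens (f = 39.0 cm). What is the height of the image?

6.61 cm

For a diverging lens, f = -39.0 cm.
1/d_i = 1/f − 1/d_o = 1/(-39.00) − 1/(20.0) = -0.07564, so d_i = -13.22 cm.
m = −d_i/d_o = +0.6610.
|h_i| = |m|·h_o = 0.6610 × 10 = 6.61 cm. The image is virtual, upright and reduced, on the same side as the object.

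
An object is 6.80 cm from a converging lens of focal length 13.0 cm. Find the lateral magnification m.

m = +2.10

1/d_i = 1/f − 1/d_o = 1/(13.00) − 1/(6.80) = -0.07014, so d_i = -14.26 cm.
m = −d_i/d_o = −(-14.26)/(6.80) = +2.10.
The image is virtual, upright and enlarged, on the same side as the object.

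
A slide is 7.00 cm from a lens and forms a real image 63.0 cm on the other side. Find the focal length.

f = 6.30 cm (converging)

Real image ⇒ d_i = +63.0 cm.
1/f = 1/d_o + 1/d_i = 1/(7.00) + 1/(63.0) = 0.1587, so f = 6.30 cm.
Since f is positive, the lens is converging.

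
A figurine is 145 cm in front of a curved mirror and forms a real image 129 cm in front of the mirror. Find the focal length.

f = 68.3 cm (concave)

Real image ⇒ d_i = +129 cm.
1/f = 1/d_o + 1/d_i = 1/(145) + 1/(129) = 0.01465, so f = 68.3 cm.
Since f is positive, the curved mirror is concave.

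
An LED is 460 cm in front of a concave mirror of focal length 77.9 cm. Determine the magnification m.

1/d_i = 1/f − 1/d_o = 1/(77.90) − 1/(460) = 0.01066, so d_i = 93.78 cm.
m = −d_i/d_o = −(93.78)/(460) = -0.204.
The image is real, inverted and reduced, in front of the mirror.

m = -0.204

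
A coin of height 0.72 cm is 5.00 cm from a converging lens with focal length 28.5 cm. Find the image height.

1/d_i = 1/f − 1/d_o = 1/(28.50) − 1/(5.00) = -0.1649, so d_i = -6.064 cm.
m = −d_i/d_o = +1.213.
|h_i| = |m|·h_o = 1.213 × 0.72 = 0.873 cm. The image is virtual, upright and enlarged, on the same side as the object.

0.873 cm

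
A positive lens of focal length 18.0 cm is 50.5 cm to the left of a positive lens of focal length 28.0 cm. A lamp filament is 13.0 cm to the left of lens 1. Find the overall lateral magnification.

m = -1.45

Lens 1: 1/d_i1 = 1/(18.0) − 1/(13.0) = -0.02137, so d_i1 = -46.80 cm; m₁ = −d_i1/d_o1 = +3.600.
d_o2 = 50.5 − (-46.80) = 97.30 cm.
Lens 2: 1/d_i2 = 1/(28.0) − 1/(97.30) = 0.02544, so d_i2 = 39.31 cm; m₂ = −d_i2/d_o2 = -0.4040.
m = m₁·m₂ = (+3.600)(-0.4040) = -1.45.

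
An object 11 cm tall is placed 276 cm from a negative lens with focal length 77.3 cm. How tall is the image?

2.41 cm

For a negative lens, f = -77.3 cm.
1/d_i = 1/f − 1/d_o = 1/(-77.30) − 1/(276) = -0.01656, so d_i = -60.39 cm.
m = −d_i/d_o = +0.2188.
|h_i| = |m|·h_o = 0.2188 × 11 = 2.41 cm. The image is virtual, upright and reduced, on the same side as the object.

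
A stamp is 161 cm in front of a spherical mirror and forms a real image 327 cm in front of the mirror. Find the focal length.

Real image ⇒ d_i = +327 cm.
1/f = 1/d_o + 1/d_i = 1/(161) + 1/(327) = 0.009269, so f = 108 cm.
Since f is positive, the spherical mirror is concave.

f = 108 cm (concave)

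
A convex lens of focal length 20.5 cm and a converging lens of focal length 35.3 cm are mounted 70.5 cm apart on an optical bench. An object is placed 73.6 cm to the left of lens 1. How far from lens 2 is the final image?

219 cm

Lens 1: 1/d_i1 = 1/f₁ − 1/d_o1 = 1/(20.5) − 1/(73.6) = 0.03519, so d_i1 = 28.41 cm.
The intermediate image is 28.41 cm to the right of lens 1, which is 70.5 − (28.41) = 42.09 cm to the left of lens 2, so d_o2 = +42.09 cm.
Lens 2: 1/d_i2 = 1/f₂ − 1/d_o2 = 1/(35.3) − 1/(42.09) = 0.004570, so d_i2 = 219 cm.
The final image is real, 219 cm to the right of lens 2 (overall magnification ≈ 2.0).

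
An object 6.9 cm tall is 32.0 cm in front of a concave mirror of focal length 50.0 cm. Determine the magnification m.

m = +2.78

1/d_i = 1/f − 1/d_o = 1/(50.00) − 1/(32.0) = -0.01125, so d_i = -88.89 cm.
m = −d_i/d_o = −(-88.89)/(32.0) = +2.78.
The image is virtual, upright and enlarged, behind the mirror.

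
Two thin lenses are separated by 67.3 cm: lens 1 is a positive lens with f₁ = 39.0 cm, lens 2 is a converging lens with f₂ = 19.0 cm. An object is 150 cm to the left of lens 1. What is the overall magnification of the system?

m = -1.52

Lens 1: 1/d_i1 = 1/(39.0) − 1/(150) = 0.01897, so d_i1 = 52.70 cm; m₁ = −d_i1/d_o1 = -0.3513.
d_o2 = 67.3 − (52.70) = 14.60 cm.
Lens 2: 1/d_i2 = 1/(19.0) − 1/(14.60) = -0.01586, so d_i2 = -63.05 cm; m₂ = −d_i2/d_o2 = +4.318.
m = m₁·m₂ = (-0.3513)(+4.318) = -1.52.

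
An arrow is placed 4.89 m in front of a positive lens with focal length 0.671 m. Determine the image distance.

Thin-lens equation: 1/d_i = 1/f − 1/d_o = 1/(0.6710) − 1/(4.89) = 1.490 − 0.2045 = 1.286, so d_i = 0.778 m.
The image is real, inverted and reduced, on the far side of the lens.

0.778 m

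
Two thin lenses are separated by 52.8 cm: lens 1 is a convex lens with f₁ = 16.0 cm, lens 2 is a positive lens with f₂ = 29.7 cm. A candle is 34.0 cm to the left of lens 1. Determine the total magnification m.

m = -3.71

Lens 1: 1/d_i1 = 1/(16.0) − 1/(34.0) = 0.03309, so d_i1 = 30.22 cm; m₁ = −d_i1/d_o1 = -0.8888.
d_o2 = 52.8 − (30.22) = 22.58 cm.
Lens 2: 1/d_i2 = 1/(29.7) − 1/(22.58) = -0.01062, so d_i2 = -94.19 cm; m₂ = −d_i2/d_o2 = +4.171.
m = m₁·m₂ = (-0.8888)(+4.171) = -3.71.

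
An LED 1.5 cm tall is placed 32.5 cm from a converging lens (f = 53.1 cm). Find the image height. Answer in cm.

1/d_i = 1/f − 1/d_o = 1/(53.10) − 1/(32.5) = -0.01194, so d_i = -83.77 cm.
m = −d_i/d_o = +2.578.
|h_i| = |m|·h_o = 2.578 × 1.5 = 3.87 cm. The image is virtual, upright and enlarged, on the same side as the object.

3.87 cm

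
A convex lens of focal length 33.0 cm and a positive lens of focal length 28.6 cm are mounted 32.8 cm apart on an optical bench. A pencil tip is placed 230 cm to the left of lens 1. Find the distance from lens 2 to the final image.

4.77 cm

Lens 1: 1/d_i1 = 1/f₁ − 1/d_o1 = 1/(33.0) − 1/(230) = 0.02596, so d_i1 = 38.53 cm.
The intermediate image is 38.53 cm to the right of lens 1, which lies 5.730 cm to the right of lens 2 — a virtual object — so d_o2 = −5.730 cm.
Lens 2: 1/d_i2 = 1/f₂ − 1/d_o2 = 1/(28.6) − 1/(-5.730) = 0.2095, so d_i2 = 4.77 cm.
The final image is real, 4.77 cm to the right of lens 2 (overall magnification ≈ -0.14).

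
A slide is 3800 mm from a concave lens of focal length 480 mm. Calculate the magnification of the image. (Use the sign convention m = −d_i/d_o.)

For a concave lens, f = -480 mm.
1/d_i = 1/f − 1/d_o = 1/(-480.0) − 1/(3800) = -0.002346, so d_i = -426.2 mm.
m = −d_i/d_o = −(-426.2)/(3800) = +0.112.
The image is virtual, upright and reduced, on the same side as the object.

m = +0.112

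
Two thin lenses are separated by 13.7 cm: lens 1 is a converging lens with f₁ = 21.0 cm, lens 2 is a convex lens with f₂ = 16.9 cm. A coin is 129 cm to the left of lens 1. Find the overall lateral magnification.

m = -0.116

Lens 1: 1/d_i1 = 1/(21.0) − 1/(129) = 0.03987, so d_i1 = 25.08 cm; m₁ = −d_i1/d_o1 = -0.1944.
d_o2 = 13.7 − (25.08) = -11.38 cm (virtual object).
Lens 2: 1/d_i2 = 1/(16.9) − 1/(-11.38) = 0.1470, so d_i2 = 6.801 cm; m₂ = −d_i2/d_o2 = +0.5976.
m = m₁·m₂ = (-0.1944)(+0.5976) = -0.116.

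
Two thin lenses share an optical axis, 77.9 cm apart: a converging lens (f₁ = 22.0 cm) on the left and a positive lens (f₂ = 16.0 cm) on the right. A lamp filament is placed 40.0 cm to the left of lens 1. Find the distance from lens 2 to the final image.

Lens 1: 1/d_i1 = 1/f₁ − 1/d_o1 = 1/(22.0) − 1/(40.0) = 0.02045, so d_i1 = 48.89 cm.
The intermediate image is 48.89 cm to the right of lens 1, which is 77.9 − (48.89) = 29.01 cm to the left of lens 2, so d_o2 = +29.01 cm.
Lens 2: 1/d_i2 = 1/f₂ − 1/d_o2 = 1/(16.0) − 1/(29.01) = 0.02803, so d_i2 = 35.7 cm.
The final image is real, 35.7 cm to the right of lens 2 (overall magnification ≈ 1.5).

35.7 cm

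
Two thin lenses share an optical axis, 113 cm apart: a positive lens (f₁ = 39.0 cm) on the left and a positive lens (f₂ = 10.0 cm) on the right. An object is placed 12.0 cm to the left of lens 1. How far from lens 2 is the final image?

Lens 1: 1/d_i1 = 1/f₁ − 1/d_o1 = 1/(39.0) − 1/(12.0) = -0.05769, so d_i1 = -17.33 cm.
The intermediate image is 17.33 cm to the left of lens 1 (virtual), which is 113 − (-17.33) = 130.3 cm to the left of lens 2, so d_o2 = +130.3 cm.
Lens 2: 1/d_i2 = 1/f₂ − 1/d_o2 = 1/(10.0) − 1/(130.3) = 0.09233, so d_i2 = 10.8 cm.
The final image is real, 10.8 cm to the right of lens 2 (overall magnification ≈ -0.12).

10.8 cm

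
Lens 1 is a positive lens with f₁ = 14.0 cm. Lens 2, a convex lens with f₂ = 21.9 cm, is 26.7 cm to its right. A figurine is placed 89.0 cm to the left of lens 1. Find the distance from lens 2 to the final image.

Lens 1: 1/d_i1 = 1/f₁ − 1/d_o1 = 1/(14.0) − 1/(89.0) = 0.06019, so d_i1 = 16.61 cm.
The intermediate image is 16.61 cm to the right of lens 1, which is 26.7 − (16.61) = 10.09 cm to the left of lens 2, so d_o2 = +10.09 cm.
Lens 2: 1/d_i2 = 1/f₂ − 1/d_o2 = 1/(21.9) − 1/(10.09) = -0.05345, so d_i2 = -18.7 cm.
The final image is virtual, 18.7 cm to the left of lens 2 (overall magnification ≈ -0.35).

18.7 cm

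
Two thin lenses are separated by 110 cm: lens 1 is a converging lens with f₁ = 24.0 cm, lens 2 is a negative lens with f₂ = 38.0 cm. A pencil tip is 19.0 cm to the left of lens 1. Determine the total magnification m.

Lens 1: 1/d_i1 = 1/(24.0) − 1/(19.0) = -0.01096, so d_i1 = -91.20 cm; m₁ = −d_i1/d_o1 = +4.800.
d_o2 = 110 − (-91.20) = 201.2 cm.
f₂ = −38.0 cm (diverging).
Lens 2: 1/d_i2 = 1/(-38.0) − 1/(201.2) = -0.03129, so d_i2 = -31.96 cm; m₂ = −d_i2/d_o2 = +0.1589.
m = m₁·m₂ = (+4.800)(+0.1589) = +0.763.

m = +0.763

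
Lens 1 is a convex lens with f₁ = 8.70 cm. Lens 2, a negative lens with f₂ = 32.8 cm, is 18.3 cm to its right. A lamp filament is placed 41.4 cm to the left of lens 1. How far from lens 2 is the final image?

Lens 1: 1/d_i1 = 1/f₁ − 1/d_o1 = 1/(8.70) − 1/(41.4) = 0.09079, so d_i1 = 11.01 cm.
The intermediate image is 11.01 cm to the right of lens 1, which is 18.3 − (11.01) = 7.290 cm to the left of lens 2, so d_o2 = +7.290 cm.
Lens 2 is diverging, so f₂ = −32.8 cm.
Lens 2: 1/d_i2 = 1/f₂ − 1/d_o2 = 1/(-32.8) − 1/(7.290) = -0.1677, so d_i2 = -5.96 cm.
The final image is virtual, 5.96 cm to the left of lens 2 (overall magnification ≈ -0.22).

5.96 cm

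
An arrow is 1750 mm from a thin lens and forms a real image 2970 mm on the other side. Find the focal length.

Real image ⇒ d_i = +2970 mm.
1/f = 1/d_o + 1/d_i = 1/(1750) + 1/(2970) = 0.0009081, so f = 1100 mm.
Since f is positive, the thin lens is converging.

f = 1100 mm (converging)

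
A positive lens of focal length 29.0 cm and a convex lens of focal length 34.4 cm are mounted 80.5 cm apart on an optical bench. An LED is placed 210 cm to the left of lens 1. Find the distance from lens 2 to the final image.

Lens 1: 1/d_i1 = 1/f₁ − 1/d_o1 = 1/(29.0) − 1/(210) = 0.02972, so d_i1 = 33.65 cm.
The intermediate image is 33.65 cm to the right of lens 1, which is 80.5 − (33.65) = 46.85 cm to the left of lens 2, so d_o2 = +46.85 cm.
Lens 2: 1/d_i2 = 1/f₂ − 1/d_o2 = 1/(34.4) − 1/(46.85) = 0.007725, so d_i2 = 129 cm.
The final image is real, 129 cm to the right of lens 2 (overall magnification ≈ 0.44).

129 cm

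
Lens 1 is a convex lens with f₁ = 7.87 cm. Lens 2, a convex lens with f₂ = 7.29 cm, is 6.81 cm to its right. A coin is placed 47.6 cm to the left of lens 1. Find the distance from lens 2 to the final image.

1.93 cm

Lens 1: 1/d_i1 = 1/f₁ − 1/d_o1 = 1/(7.87) − 1/(47.6) = 0.1061, so d_i1 = 9.429 cm.
The intermediate image is 9.429 cm to the right of lens 1, which lies 2.619 cm to the right of lens 2 — a virtual object — so d_o2 = −2.619 cm.
Lens 2: 1/d_i2 = 1/f₂ − 1/d_o2 = 1/(7.29) − 1/(-2.619) = 0.5190, so d_i2 = 1.93 cm.
The final image is real, 1.93 cm to the right of lens 2 (overall magnification ≈ -0.15).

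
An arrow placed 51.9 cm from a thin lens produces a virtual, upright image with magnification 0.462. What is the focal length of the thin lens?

m = −d_i/d_o ⇒ d_i = −m·d_o = −(+0.462)·(51.9) = -23.98 cm.
1/f = 1/d_o + 1/d_i = 1/(51.9) + 1/(-23.98) = -0.02243, so f = -44.6 cm.
Since f is negative, the thin lens is diverging.

f = -44.6 cm (diverging)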